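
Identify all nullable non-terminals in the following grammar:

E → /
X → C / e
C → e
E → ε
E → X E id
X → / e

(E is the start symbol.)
{ 'E' }

ε-productions: E → ε
So E is immediately nullable.
No further non-terminal can be added: every production for the remaining non-terminals contains a terminal or a non-nullable non-terminal.
Nullable = { 'E' }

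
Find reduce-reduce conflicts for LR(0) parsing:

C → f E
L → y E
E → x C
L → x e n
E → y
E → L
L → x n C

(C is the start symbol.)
Augment with C' → C and build the canonical LR(0) collection (I0 = CLOSURE({[C' → . C]}), then GOTO on every symbol after a dot until no new states appear). It has 13 states:
  I0: { [C → . f E], [C' → . C] }  — shift
  I1: { [C' → C .] }  — accept
  I2: { [C → f . E], [E → . L], [E → . x C], [E → . y], [L → . x e n], [L → . x n C], [L → . y E] }  — shift
  I3: { [C → f E .] }  — reduce
  I4: { [E → L .] }  — reduce
  I5: { [C → . f E], [E → x . C], [L → x . e n], [L → x . n C] }  — shift
  I6: { [E → . L], [E → . x C], [E → . y], [E → y .], [L → . x e n], [L → . x n C], [L → . y E], [L → y . E] }  — shift, reduce
  I7: { [L → y E .] }  — reduce
  I8: { [E → x C .] }  — reduce
  I9: { [L → x e . n] }  — shift
  I10: { [C → . f E], [L → x n . C] }  — shift
  I11: { [L → x n C .] }  — reduce
  I12: { [L → x e n .] }  — reduce

No state contains more than one complete item.

Answer: No reduce-reduce conflicts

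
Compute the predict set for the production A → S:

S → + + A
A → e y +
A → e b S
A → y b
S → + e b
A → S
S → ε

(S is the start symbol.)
{ $, '+' }

PREDICT(A → S) = (FIRST(RHS) \ {ε}) ∪ (FOLLOW(A) if ε ∈ FIRST(RHS), i.e. RHS ⇒* ε)
FIRST(S) = { '+', ε }
FIRST(S) = { '+', ε }
ε ∈ FIRST(S) (the right-hand side is nullable), so add FOLLOW(A) = { $ }
PREDICT(A → S) = { $, '+' }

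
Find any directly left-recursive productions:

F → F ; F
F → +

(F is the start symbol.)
Yes, F is left-recursive

F → F ; F: LEFT RECURSIVE (starts with F)
F → +: starts with '+'

The grammar has direct left recursion on: F.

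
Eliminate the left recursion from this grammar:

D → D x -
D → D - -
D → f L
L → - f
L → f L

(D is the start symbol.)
D → f L D'
D' → x - D'
D' → - - D'
D' → ε
L → - f
L → f L

D is directly left-recursive. The standard transformation for
  A → A α₁ | ... | A α_m | β₁ | ... | β_n
is
  A  → β₁ A' | ... | β_n A'
  A' → α₁ A' | ... | α_m A' | ε

D → f L becomes D → f L D'
D → D x - becomes D' → x - D'
D → D - - becomes D' → - - D'
Add D' → ε

Productions for other non-terminals are unchanged:
  L → - f
  L → f L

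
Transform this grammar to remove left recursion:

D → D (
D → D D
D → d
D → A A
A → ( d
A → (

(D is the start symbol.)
D is directly left-recursive. The standard transformation for
  A → A α₁ | ... | A α_m | β₁ | ... | β_n
is
  A  → β₁ A' | ... | β_n A'
  A' → α₁ A' | ... | α_m A' | ε

D → d becomes D → d D'
D → A A becomes D → A A D'
D → D ( becomes D' → ( D'
D → D D becomes D' → D D'
Add D' → ε

Productions for other non-terminals are unchanged:
  A → ( d
  A → (

Resulting grammar:
D → d D'
D → A A D'
D' → ( D'
D' → D D'
D' → ε
A → ( d
A → (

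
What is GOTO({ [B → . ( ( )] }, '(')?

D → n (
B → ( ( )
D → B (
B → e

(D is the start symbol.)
GOTO(I, '(') = CLOSURE({ [A → αX.β] : [A → α.Xβ] ∈ I, X = '(' })

Items with dot before '(', with the dot advanced:
  [B → . ( ( )] → [B → ( . ( )]
Closure adds nothing (no advanced item has the dot before a non-terminal).

GOTO = { [B → ( . ( )] }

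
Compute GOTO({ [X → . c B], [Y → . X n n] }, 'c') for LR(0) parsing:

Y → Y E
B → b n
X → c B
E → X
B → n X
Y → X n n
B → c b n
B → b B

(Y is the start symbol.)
{ [B → . b B], [B → . b n], [B → . c b n], [B → . n X], [X → c . B] }

GOTO(I, 'c') = CLOSURE({ [A → αX.β] : [A → α.Xβ] ∈ I, X = 'c' })

Items with dot before 'c', with the dot advanced:
  [X → . c B] → [X → c . B]
Closure of the advanced items:
  [X → c . B] has the dot before B: add [B → . b n], [B → . n X], [B → . c b n], [B → . b B]

GOTO = { [B → . b B], [B → . b n], [B → . c b n], [B → . n X], [X → c . B] }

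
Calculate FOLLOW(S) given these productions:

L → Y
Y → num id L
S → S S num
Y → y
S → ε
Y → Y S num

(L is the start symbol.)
To compute FOLLOW(S), find every occurrence of S on a right-hand side N → α S β: add FIRST(β) \ {ε}, and if β is empty or nullable also add FOLLOW(N). Iterate to a fixed point.

In S → S S num: S is followed by S num, add FIRST(S num) \ {ε} = { 'num' }
In S → S S num: S is followed by num, add FIRST(num) \ {ε} = { 'num' }
In Y → Y S num: S is followed by num, add FIRST(num) \ {ε} = { 'num' }

Taking the union: FOLLOW(S) = { 'num' }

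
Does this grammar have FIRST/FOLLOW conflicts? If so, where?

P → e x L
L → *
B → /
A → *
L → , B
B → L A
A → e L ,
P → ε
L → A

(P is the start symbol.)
Nullable non-terminals: P.

P: nullable alternative(s) P → ε; FOLLOW(P) = { $ }
  P → e x L: FIRST \ {ε} = { 'e' } — disjoint from FOLLOW(P)
  P → ε: FIRST \ {ε} = { } — this is the only nullable alternative, skip

A, B, L have no nullable alternative, so no FIRST/FOLLOW check is needed there.

No FIRST/FOLLOW conflicts found.

Answer: No FIRST/FOLLOW conflicts.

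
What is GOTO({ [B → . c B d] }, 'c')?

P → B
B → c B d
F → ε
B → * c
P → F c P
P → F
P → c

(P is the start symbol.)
{ [B → . * c], [B → . c B d], [B → c . B d] }

GOTO(I, 'c') = CLOSURE({ [A → αX.β] : [A → α.Xβ] ∈ I, X = 'c' })

Items with dot before 'c', with the dot advanced:
  [B → . c B d] → [B → c . B d]
Closure of the advanced items:
  [B → c . B d] has the dot before B: add [B → . c B d], [B → . * c]

GOTO = { [B → . * c], [B → . c B d], [B → c . B d] }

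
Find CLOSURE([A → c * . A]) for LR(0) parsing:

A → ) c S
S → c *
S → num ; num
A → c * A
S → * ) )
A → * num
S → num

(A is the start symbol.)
To compute CLOSURE, for each item [A → α.Bβ] where B is a non-terminal, add [B → .γ] for all productions B → γ; repeat for the newly added items until nothing changes.

Start with: [A → c * . A]
  [A → c * . A] has the dot before A: add [A → . ) c S], [A → . c * A], [A → . * num]
No further items can be added.

CLOSURE = { [A → . ) c S], [A → . * num], [A → . c * A], [A → c * . A] }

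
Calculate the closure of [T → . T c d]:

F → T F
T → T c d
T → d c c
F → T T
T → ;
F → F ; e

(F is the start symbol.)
Start with: [T → . T c d]
  [T → . T c d] has the dot before T: add [T → . d c c], [T → . ;]
No further items can be added.

CLOSURE = { [T → . ;], [T → . T c d], [T → . d c c] }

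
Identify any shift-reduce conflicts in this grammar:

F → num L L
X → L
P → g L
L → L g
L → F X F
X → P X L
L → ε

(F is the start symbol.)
A shift-reduce conflict occurs when an LR(0) state has both:
  - a complete (reduce) item [A → α .] (dot at the end), and
  - a shift item [B → β . c γ] (dot before a terminal).

Augment with F' → F and build the canonical LR(0) collection (I0 = CLOSURE({[F' → . F]}), then GOTO on every symbol after a dot until no new states appear). It has 15 states:
  I0: { [F → . num L L], [F' → . F] }  — shift
  I1: { [F' → F .] }  — accept
  I2: { [F → . num L L], [F → num . L L], [L → . F X F], [L → . L g], [L → .] }  — shift, reduce
  I3: { [F → . num L L], [L → . F X F], [L → . L g], [L → .], [L → F . X F], [P → . g L], [X → . L], [X → . P X L] }  — shift, reduce
  I4: { [F → . num L L], [F → num L . L], [L → . F X F], [L → . L g], [L → .], [L → L . g] }  — shift, reduce
  I5: { [F → num L L .], [L → L . g] }  — shift, reduce
  I6: { [L → L g .] }  — reduce
  I7: { [L → L . g], [X → L .] }  — shift, reduce
  I8: { [F → . num L L], [L → . F X F], [L → . L g], [L → .], [P → . g L], [X → . L], [X → . P X L], [X → P . X L] }  — shift, reduce
  I9: { [F → . num L L], [L → F X . F] }  — shift
  I10: { [F → . num L L], [L → . F X F], [L → . L g], [L → .], [P → g . L] }  — shift, reduce
  I11: { [L → L . g], [P → g L .] }  — shift, reduce
  I12: { [L → F X F .] }  — reduce
  I13: { [F → . num L L], [L → . F X F], [L → . L g], [L → .], [X → P X . L] }  — shift, reduce
  I14: { [L → L . g], [X → P X L .] }  — shift, reduce

I2 contains reduce item [L → .] and shift item [F → . num L L] — shift-reduce conflict.
I3 contains reduce item [L → .] and shift items [F → . num L L], [P → . g L] — shift-reduce conflict.
I4 contains reduce item [L → .] and shift items [F → . num L L], [L → L . g] — shift-reduce conflict.
I5 contains reduce item [F → num L L .] and shift item [L → L . g] — shift-reduce conflict.
I7 contains reduce item [X → L .] and shift item [L → L . g] — shift-reduce conflict.
I8 contains reduce item [L → .] and shift items [F → . num L L], [P → . g L] — shift-reduce conflict.
I10 contains reduce item [L → .] and shift item [F → . num L L] — shift-reduce conflict.
I11 contains reduce item [P → g L .] and shift item [L → L . g] — shift-reduce conflict.
I13 contains reduce item [L → .] and shift item [F → . num L L] — shift-reduce conflict.
I14 contains reduce item [X → P X L .] and shift item [L → L . g] — shift-reduce conflict.

Answer: Yes — I2: [L → .] vs [F → . num L L]; I3: [L → .] vs [F → . num L L]; I4: [L → .] vs [F → . num L L]; I5: [F → num L L .] vs [L → L . g]; I7: [X → L .] vs [L → L . g]; I8: [L → .] vs [F → . num L L]; I10: [L → .] vs [F → . num L L]; I11: [P → g L .] vs [L → L . g]; I13: [L → .] vs [F → . num L L]; I14: [X → P X L .] vs [L → L . g]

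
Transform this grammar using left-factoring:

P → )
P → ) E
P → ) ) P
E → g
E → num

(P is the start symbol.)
P → ) P'
P' → ε
P' → E
P' → ) P
E → g
E → num

Left-factoring transforms A → αβ₁ | αβ₂ into A → αA' and A' → β₁ | β₂
(α is the longest common prefix among the alternatives). Repeat until
no nonterminal has two alternatives with a common prefix.

Round 1: P has alternatives sharing prefix ')'. Introduce P': P → ) P'
  Add: P' → ε
  Add: P' → E
  Add: P' → ) P

No remaining common prefixes — done.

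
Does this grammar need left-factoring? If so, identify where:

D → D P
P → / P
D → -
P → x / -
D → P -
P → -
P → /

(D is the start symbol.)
Left-factoring is needed when two productions for the same non-terminal
share a common prefix on the right-hand side.

Productions for D:
  D → D P
  D → -
  D → P -
Productions for P:
  P → / P
  P → x / -
  P → -
  P → /

Found common prefix '/' in productions for P

Answer: Yes, P has productions with common prefix '/'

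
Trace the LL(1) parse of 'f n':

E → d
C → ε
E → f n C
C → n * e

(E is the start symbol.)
LL(1) parsing maintains a stack (initially the start symbol over $) and the input. At each step: if the stack top is a terminal, match it against the current input token; if it is a non-terminal N, replace it with the RHS of M[N, lookahead] (the unique production whose predict set contains the lookahead).

Stack is shown with the top on the left.

Stack    Input  Action
----------------------
E $      f n $  output E → f n C
f n C $  f n $  match 'f'
n C $    n $    match 'n'
C $      $      output C → ε
$        $      accept

The string is accepted.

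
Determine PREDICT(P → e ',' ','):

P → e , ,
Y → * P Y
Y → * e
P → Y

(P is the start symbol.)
PREDICT(P → e ',' ',') = (FIRST(RHS) \ {ε}) ∪ (FOLLOW(P) if ε ∈ FIRST(RHS), i.e. RHS ⇒* ε)
FIRST(e ',' ',') = { 'e' }
ε ∉ FIRST(e ',' ','), so FOLLOW(P) is not added.
PREDICT(P → e ',' ',') = { 'e' }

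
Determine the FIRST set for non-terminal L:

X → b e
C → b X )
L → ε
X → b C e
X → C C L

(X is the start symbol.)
{ ε }

From L → ε:
  - ε-production, so ε ∈ FIRST(L)

Collecting: FIRST(L) = { ε }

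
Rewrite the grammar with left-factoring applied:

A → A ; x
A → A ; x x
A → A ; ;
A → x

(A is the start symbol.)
A → A ; A'
A' → x A''
A'' → ε
A'' → x
A' → ;
A → x

Left-factoring transforms A → αβ₁ | αβ₂ into A → αA' and A' → β₁ | β₂
(α is the longest common prefix among the alternatives). Repeat until
no nonterminal has two alternatives with a common prefix.

Round 1: A has alternatives sharing prefix 'A ;'. Introduce A': A → A ; A'
  Add: A' → x
  Add: A' → x x
  Add: A' → ;

Round 2: A' has alternatives sharing prefix 'x'. Introduce A'': A' → x A''
  Add: A'' → ε
  Add: A'' → x

No remaining common prefixes — done.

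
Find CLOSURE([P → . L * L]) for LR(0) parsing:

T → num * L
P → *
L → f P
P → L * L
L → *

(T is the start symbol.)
To compute CLOSURE, for each item [A → α.Bβ] where B is a non-terminal, add [B → .γ] for all productions B → γ; repeat for the newly added items until nothing changes.

Start with: [P → . L * L]
  [P → . L * L] has the dot before L: add [L → . f P], [L → . *]
No further items can be added.

CLOSURE = { [L → . *], [L → . f P], [P → . L * L] }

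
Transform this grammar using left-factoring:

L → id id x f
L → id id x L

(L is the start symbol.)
L → id id x L'
L' → f
L' → L

Left-factoring transforms A → αβ₁ | αβ₂ into A → αA' and A' → β₁ | β₂
(α is the longest common prefix among the alternatives). Repeat until
no nonterminal has two alternatives with a common prefix.

Round 1: L has alternatives sharing prefix 'id id x'. Introduce L': L → id id x L'
  Add: L' → f
  Add: L' → L

No remaining common prefixes — done.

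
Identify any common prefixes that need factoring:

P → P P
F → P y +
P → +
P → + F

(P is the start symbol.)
Left-factoring is needed when two productions for the same non-terminal
share a common prefix on the right-hand side.

Productions for P:
  P → P P
  P → +
  P → + F

Found common prefix '+' in productions for P

Answer: Yes, P has productions with common prefix '+'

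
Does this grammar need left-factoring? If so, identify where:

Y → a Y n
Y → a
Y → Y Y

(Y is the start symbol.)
Yes, Y has productions with common prefix 'a'

Left-factoring is needed when two productions for the same non-terminal
share a common prefix on the right-hand side.

Productions for Y:
  Y → a Y n
  Y → a
  Y → Y Y

Found common prefix 'a' in productions for Y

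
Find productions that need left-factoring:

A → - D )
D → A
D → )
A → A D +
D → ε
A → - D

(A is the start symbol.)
Left-factoring is needed when two productions for the same non-terminal
share a common prefix on the right-hand side.

Productions for A:
  A → - D )
  A → A D +
  A → - D
Productions for D:
  D → A
  D → )
  D → ε

Found common prefix '- D' in productions for A

Answer: Yes, A has productions with common prefix '- D'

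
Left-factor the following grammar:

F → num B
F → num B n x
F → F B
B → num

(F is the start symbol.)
Left-factoring transforms A → αβ₁ | αβ₂ into A → αA' and A' → β₁ | β₂
(α is the longest common prefix among the alternatives). Repeat until
no nonterminal has two alternatives with a common prefix.

Round 1: F has alternatives sharing prefix 'num B'. Introduce F': F → num B F'
  Add: F' → ε
  Add: F' → n x

No remaining common prefixes — done.

Resulting grammar:
F → num B F'
F' → ε
F' → n x
F → F B
B → num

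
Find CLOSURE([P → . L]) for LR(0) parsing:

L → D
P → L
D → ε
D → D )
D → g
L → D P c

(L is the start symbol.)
{ [D → . D )], [D → . g], [D → .], [L → . D P c], [L → . D], [P → . L] }

Start with: [P → . L]
  [P → . L] has the dot before L: add [L → . D], [L → . D P c]
  [L → . D] has the dot before D: add [D → .], [D → . D )], [D → . g]
No further items can be added.

CLOSURE = { [D → . D )], [D → . g], [D → .], [L → . D P c], [L → . D], [P → . L] }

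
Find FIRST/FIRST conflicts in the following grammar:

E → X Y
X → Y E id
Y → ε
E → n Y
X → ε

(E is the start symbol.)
FIRST sets of the non-terminals at (or reachable through a nullable prefix from) the front of some alternative:
  FIRST(X) = { 'id', 'n', ε }
  FIRST(Y) = { ε }
  FIRST(E) = { 'id', 'n', ε }

Productions for E:
  E → X Y: FIRST = { 'id', 'n', ε }
  E → n Y: FIRST = { 'n' }
Productions for X:
  X → Y E id: FIRST = { 'id', 'n' }
  X → ε: FIRST = { ε }
Y has only one production, so no FIRST/FIRST conflict is possible there.

Conflict for E: E → X Y and E → n Y
  Overlap: { 'n' }

Answer: Yes. E → X Y / E → n Y on { 'n' }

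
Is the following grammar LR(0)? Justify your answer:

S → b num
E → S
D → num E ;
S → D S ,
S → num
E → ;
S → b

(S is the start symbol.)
A grammar is LR(0) if no state in the canonical LR(0) collection has:
  - both a shift item (dot before a terminal) and a complete item (shift-reduce conflict), or
  - two or more complete items (reduce-reduce conflict; the accept item [S' → S .] counts as a complete item here).

Augment with S' → S and build the canonical LR(0) collection (I0 = CLOSURE({[S' → . S]}), then GOTO on every symbol after a dot until no new states appear). It has 12 states:
  I0: { [D → . num E ;], [S → . D S ,], [S → . b num], [S → . b], [S → . num], [S' → . S] }  — shift
  I1: { [D → . num E ;], [S → . D S ,], [S → . b num], [S → . b], [S → . num], [S → D . S ,] }  — shift
  I2: { [S' → S .] }  — accept
  I3: { [S → b . num], [S → b .] }  — shift, reduce
  I4: { [D → . num E ;], [D → num . E ;], [E → . ;], [E → . S], [S → . D S ,], [S → . b num], [S → . b], [S → . num], [S → num .] }  — shift, reduce
  I5: { [E → ; .] }  — reduce
  I6: { [D → num E . ;] }  — shift
  I7: { [E → S .] }  — reduce
  I8: { [D → num E ; .] }  — reduce
  I9: { [S → b num .] }  — reduce
  I10: { [S → D S . ,] }  — shift
  I11: { [S → D S , .] }  — reduce

Conflict in state I3:
  Shift-reduce conflict between [S → b .] and [S → b . num]
So the grammar is NOT LR(0).

Answer: No. Shift-reduce conflict between [S → b .] and [S → b . num]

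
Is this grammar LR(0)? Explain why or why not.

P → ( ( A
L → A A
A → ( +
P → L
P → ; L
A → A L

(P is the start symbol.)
A grammar is LR(0) if no state in the canonical LR(0) collection has:
  - both a shift item (dot before a terminal) and a complete item (shift-reduce conflict), or
  - two or more complete items (reduce-reduce conflict; the accept item [P' → P .] counts as a complete item here).

Augment with P' → P and build the canonical LR(0) collection (I0 = CLOSURE({[P' → . P]}), then GOTO on every symbol after a dot until no new states appear). It has 13 states:
  I0: { [A → . ( +], [A → . A L], [L → . A A], [P → . ( ( A], [P → . ; L], [P → . L], [P' → . P] }  — shift
  I1: { [A → ( . +], [P → ( . ( A] }  — shift
  I2: { [A → . ( +], [A → . A L], [L → . A A], [P → ; . L] }  — shift
  I3: { [A → . ( +], [A → . A L], [A → A . L], [L → . A A], [L → A . A] }  — shift
  I4: { [P → L .] }  — reduce
  I5: { [P' → P .] }  — accept
  I6: { [A → ( . +] }  — shift
  I7: { [A → . ( +], [A → . A L], [A → A . L], [L → . A A], [L → A . A], [L → A A .] }  — shift, reduce
  I8: { [A → A L .] }  — reduce
  I9: { [A → ( + .] }  — reduce
  I10: { [P → ; L .] }  — reduce
  I11: { [A → . ( +], [A → . A L], [P → ( ( . A] }  — shift
  I12: { [A → . ( +], [A → . A L], [A → A . L], [L → . A A], [P → ( ( A .] }  — shift, reduce

Conflict in state I7:
  Shift-reduce conflict between [L → A A .] and [A → . ( +]
So the grammar is NOT LR(0).

Answer: No. Shift-reduce conflict between [L → A A .] and [A → . ( +]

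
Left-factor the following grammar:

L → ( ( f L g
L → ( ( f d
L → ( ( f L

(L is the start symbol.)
L → ( ( f L'
L' → L L''
L'' → g
L'' → ε
L' → d

Left-factoring transforms A → αβ₁ | αβ₂ into A → αA' and A' → β₁ | β₂
(α is the longest common prefix among the alternatives). Repeat until
no nonterminal has two alternatives with a common prefix.

Round 1: L has alternatives sharing prefix '( ( f'. Introduce L': L → ( ( f L'
  Add: L' → L g
  Add: L' → d
  Add: L' → L

Round 2: L' has alternatives sharing prefix 'L'. Introduce L'': L' → L L''
  Add: L'' → g
  Add: L'' → ε

No remaining common prefixes — done.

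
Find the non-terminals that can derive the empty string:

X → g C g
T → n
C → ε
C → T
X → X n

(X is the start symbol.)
ε-productions: C → ε
So C is immediately nullable.
No further non-terminal can be added: every production for the remaining non-terminals contains a terminal or a non-nullable non-terminal.
Nullable = { 'C' }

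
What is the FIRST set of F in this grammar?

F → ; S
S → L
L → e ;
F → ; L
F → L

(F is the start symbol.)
{ ';', 'e' }

FIRST sets of the other non-terminals involved (by the same procedure, iterated to a fixed point):
  FIRST(L) = { 'e' }

From F → ; S:
  - ';' is a terminal: add ';' and stop
From F → ; L:
  - ';' is a terminal: add ';' and stop
From F → L:
  - L is a non-terminal: add FIRST(L) \ {ε} = { 'e' }
    L is not nullable, so stop

Collecting: FIRST(F) = { ';', 'e' }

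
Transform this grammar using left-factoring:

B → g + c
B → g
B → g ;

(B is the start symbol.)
B → g B'
B' → + c
B' → ε
B' → ;

Left-factoring transforms A → αβ₁ | αβ₂ into A → αA' and A' → β₁ | β₂
(α is the longest common prefix among the alternatives). Repeat until
no nonterminal has two alternatives with a common prefix.

Round 1: B has alternatives sharing prefix 'g'. Introduce B': B → g B'
  Add: B' → + c
  Add: B' → ε
  Add: B' → ;

No remaining common prefixes — done.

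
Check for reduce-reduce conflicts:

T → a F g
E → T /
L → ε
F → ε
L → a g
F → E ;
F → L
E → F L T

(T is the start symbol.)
Augment with T' → T and build the canonical LR(0) collection (I0 = CLOSURE({[T' → . T]}), then GOTO on every symbol after a dot until no new states appear). It has 15 states:
  I0: { [T → . a F g], [T' → . T] }  — shift
  I1: { [T' → T .] }  — accept
  I2: { [E → . F L T], [E → . T /], [F → . E ;], [F → . L], [F → .], [L → . a g], [L → .], [T → . a F g], [T → a . F g] }  — shift, 2 reduces
  I3: { [F → E . ;] }  — shift
  I4: { [E → F . L T], [L → . a g], [L → .], [T → a F . g] }  — shift, reduce
  I5: { [F → L .] }  — reduce
  I6: { [E → T . /] }  — shift
  I7: { [E → . F L T], [E → . T /], [F → . E ;], [F → . L], [F → .], [L → . a g], [L → .], [L → a . g], [T → . a F g], [T → a . F g] }  — shift, 2 reduces
  I8: { [L → a g .] }  — reduce
  I9: { [E → T / .] }  — reduce
  I10: { [E → F L . T], [T → . a F g] }  — shift
  I11: { [L → a . g] }  — shift
  I12: { [T → a F g .] }  — reduce
  I13: { [E → F L T .] }  — reduce
  I14: { [F → E ; .] }  — reduce

I2 contains complete items [F → .], [L → .] — reduce-reduce conflict.
I7 contains complete items [F → .], [L → .] — reduce-reduce conflict.

Answer: Yes — I2: [F → .] vs [L → .]; I7: [F → .] vs [L → .]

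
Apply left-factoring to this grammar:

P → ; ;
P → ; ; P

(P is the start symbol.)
P → ; ; P'
P' → ε
P' → P

Left-factoring transforms A → αβ₁ | αβ₂ into A → αA' and A' → β₁ | β₂
(α is the longest common prefix among the alternatives). Repeat until
no nonterminal has two alternatives with a common prefix.

Round 1: P has alternatives sharing prefix '; ;'. Introduce P': P → ; ; P'
  Add: P' → ε
  Add: P' → P

No remaining common prefixes — done.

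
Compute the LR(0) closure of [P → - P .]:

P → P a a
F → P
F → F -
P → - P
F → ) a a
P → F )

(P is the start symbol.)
To compute CLOSURE, for each item [A → α.Bβ] where B is a non-terminal, add [B → .γ] for all productions B → γ; repeat for the newly added items until nothing changes.

Start with: [P → - P .]
The dot is at the end, so nothing is added.

CLOSURE = { [P → - P .] }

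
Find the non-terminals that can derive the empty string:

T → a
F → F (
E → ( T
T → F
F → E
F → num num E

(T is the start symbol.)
A non-terminal is nullable if it can derive ε (the empty string): either it has an ε-production, or it has a production whose right-hand side consists entirely of nullable non-terminals.

There are no ε-productions, so no non-terminal can derive ε.
No non-terminals are nullable.

Answer: None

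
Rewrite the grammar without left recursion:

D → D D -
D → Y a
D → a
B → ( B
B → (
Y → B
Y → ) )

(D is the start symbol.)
D is directly left-recursive. The standard transformation for
  A → A α₁ | ... | A α_m | β₁ | ... | β_n
is
  A  → β₁ A' | ... | β_n A'
  A' → α₁ A' | ... | α_m A' | ε

D → Y a becomes D → Y a D'
D → a becomes D → a D'
D → D D - becomes D' → D - D'
Add D' → ε

Productions for other non-terminals are unchanged:
  B → ( B
  B → (
  Y → B
  Y → ) )

Resulting grammar:
D → Y a D'
D → a D'
D' → D - D'
D' → ε
B → ( B
B → (
Y → B
Y → ) )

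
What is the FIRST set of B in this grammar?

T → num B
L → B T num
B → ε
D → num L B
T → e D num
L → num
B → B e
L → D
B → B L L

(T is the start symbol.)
To compute FIRST(B), examine every production with B on the left-hand side, reading each right-hand side left to right until a non-nullable symbol is reached.

FIRST sets of the other non-terminals involved (by the same procedure, iterated to a fixed point):
  FIRST(L) = { 'e', 'num' }

From B → ε:
  - ε-production, so ε ∈ FIRST(B)
From B → B e:
  - B is the symbol being defined: contributes nothing new
    B is nullable, so continue to the next symbol
  - e is a terminal: add 'e' and stop
From B → B L L:
  - B is the symbol being defined: contributes nothing new
    B is nullable, so continue to the next symbol
  - L is a non-terminal: add FIRST(L) \ {ε} = { 'e', 'num' }
    L is not nullable, so stop

Collecting: FIRST(B) = { 'e', 'num', ε }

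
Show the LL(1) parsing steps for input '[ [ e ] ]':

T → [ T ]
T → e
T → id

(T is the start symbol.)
LL(1) parsing maintains a stack (initially the start symbol over $) and the input. At each step: if the stack top is a terminal, match it against the current input token; if it is a non-terminal N, replace it with the RHS of M[N, lookahead] (the unique production whose predict set contains the lookahead).

Stack is shown with the top on the left.

Stack      Input        Action
------------------------------
T $        [ [ e ] ] $  output T → [ T ]
[ T ] $    [ [ e ] ] $  match '['
T ] $      [ e ] ] $    output T → [ T ]
[ T ] ] $  [ e ] ] $    match '['
T ] ] $    e ] ] $      output T → e
e ] ] $    e ] ] $      match 'e'
] ] $      ] ] $        match ']'
] $        ] $          match ']'
$          $            accept

The string is accepted.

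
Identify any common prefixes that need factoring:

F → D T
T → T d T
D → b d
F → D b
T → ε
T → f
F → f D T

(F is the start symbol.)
Left-factoring is needed when two productions for the same non-terminal
share a common prefix on the right-hand side.

Productions for F:
  F → D T
  F → D b
  F → f D T
Productions for T:
  T → T d T
  T → ε
  T → f

Found common prefix 'D' in productions for F

Answer: Yes, F has productions with common prefix 'D'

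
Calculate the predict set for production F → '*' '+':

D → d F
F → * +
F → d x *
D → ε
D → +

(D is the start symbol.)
{ '*' }

PREDICT(F → '*' '+') = (FIRST(RHS) \ {ε}) ∪ (FOLLOW(F) if ε ∈ FIRST(RHS), i.e. RHS ⇒* ε)
FIRST('*' '+') = { '*' }
ε ∉ FIRST('*' '+'), so FOLLOW(F) is not added.
PREDICT(F → '*' '+') = { '*' }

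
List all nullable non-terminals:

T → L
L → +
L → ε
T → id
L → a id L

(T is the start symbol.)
A non-terminal is nullable if it can derive ε (the empty string): either it has an ε-production, or it has a production whose right-hand side consists entirely of nullable non-terminals.

ε-productions: L → ε
So L is immediately nullable.
T → L: every symbol on the right is nullable, so T is nullable too.
Every non-terminal is now nullable.
Nullable = { 'L', 'T' }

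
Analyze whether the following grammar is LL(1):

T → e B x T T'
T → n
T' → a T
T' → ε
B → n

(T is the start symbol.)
Relevant sets:
  FOLLOW(T') = { $, 'a' }

For T:
  PREDICT(T → e B x T T') = { 'e' }
  PREDICT(T → n) = { 'n' }
For T':
  PREDICT(T' → a T) = { 'a' }
  PREDICT(T' → ε) = { $, 'a' }
B has a single production, so nothing to check there.

Conflict found: Predict set conflict for T': { 'a' }
The grammar is NOT LL(1).

Answer: No. Predict set conflict for T': { 'a' }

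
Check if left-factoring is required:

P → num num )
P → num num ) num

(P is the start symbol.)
Left-factoring is needed when two productions for the same non-terminal
share a common prefix on the right-hand side.

Productions for P:
  P → num num )
  P → num num ) num

Found common prefix 'num num )' in productions for P

Answer: Yes, P has productions with common prefix 'num num )'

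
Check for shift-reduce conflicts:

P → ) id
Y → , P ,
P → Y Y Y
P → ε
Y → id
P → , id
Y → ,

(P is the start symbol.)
Augment with P' → P and build the canonical LR(0) collection (I0 = CLOSURE({[P' → . P]}), then GOTO on every symbol after a dot until no new states appear). It has 13 states:
  I0: { [P → . ) id], [P → . , id], [P → . Y Y Y], [P → .], [P' → . P], [Y → . , P ,], [Y → . ,], [Y → . id] }  — shift, reduce
  I1: { [P → ) . id] }  — shift
  I2: { [P → , . id], [P → . ) id], [P → . , id], [P → . Y Y Y], [P → .], [Y → , . P ,], [Y → , .], [Y → . , P ,], [Y → . ,], [Y → . id] }  — shift, 2 reduces
  I3: { [P' → P .] }  — accept
  I4: { [P → Y . Y Y], [Y → . , P ,], [Y → . ,], [Y → . id] }  — shift
  I5: { [Y → id .] }  — reduce
  I6: { [P → . ) id], [P → . , id], [P → . Y Y Y], [P → .], [Y → , . P ,], [Y → , .], [Y → . , P ,], [Y → . ,], [Y → . id] }  — shift, 2 reduces
  I7: { [P → Y Y . Y], [Y → . , P ,], [Y → . ,], [Y → . id] }  — shift
  I8: { [P → Y Y Y .] }  — reduce
  I9: { [Y → , P . ,] }  — shift
  I10: { [Y → , P , .] }  — reduce
  I11: { [P → , id .], [Y → id .] }  — 2 reduces
  I12: { [P → ) id .] }  — reduce

I0 contains reduce item [P → .] and shift items [P → . ) id], [P → . , id], [Y → . ,], [Y → . , P ,], [Y → . id] — shift-reduce conflict.
I2 contains reduce items [P → .], [Y → , .] and shift items [P → . ) id], [P → . , id], [P → , . id], [Y → . ,], [Y → . , P ,], [Y → . id] — shift-reduce conflict.
I6 contains reduce items [P → .], [Y → , .] and shift items [P → . ) id], [P → . , id], [Y → . ,], [Y → . , P ,], [Y → . id] — shift-reduce conflict.

Answer: Yes — I0: [P → .] vs [P → . ) id]; I2: [P → .] vs [P → . ) id]; I6: [P → .] vs [P → . ) id]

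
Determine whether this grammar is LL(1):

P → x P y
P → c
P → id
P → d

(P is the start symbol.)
Yes, the grammar is LL(1).

For P:
  PREDICT(P → x P y) = { 'x' }
  PREDICT(P → c) = { 'c' }
  PREDICT(P → id) = { 'id' }
  PREDICT(P → d) = { 'd' }

All predict sets are disjoint. The grammar IS LL(1).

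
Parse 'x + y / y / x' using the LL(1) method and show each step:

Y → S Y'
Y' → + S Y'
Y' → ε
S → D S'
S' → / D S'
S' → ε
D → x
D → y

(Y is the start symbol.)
LL(1) parsing maintains a stack (initially the start symbol over $) and the input. At each step: if the stack top is a terminal, match it against the current input token; if it is a non-terminal N, replace it with the RHS of M[N, lookahead] (the unique production whose predict set contains the lookahead).

Stack is shown with the top on the left.

Stack        Input            Action
------------------------------------
Y $          x + y / y / x $  output Y → S Y'
S Y' $       x + y / y / x $  output S → D S'
D S' Y' $    x + y / y / x $  output D → x
x S' Y' $    x + y / y / x $  match 'x'
S' Y' $      + y / y / x $    output S' → ε
Y' $         + y / y / x $    output Y' → + S Y'
+ S Y' $     + y / y / x $    match '+'
S Y' $       y / y / x $      output S → D S'
D S' Y' $    y / y / x $      output D → y
y S' Y' $    y / y / x $      match 'y'
S' Y' $      / y / x $        output S' → / D S'
/ D S' Y' $  / y / x $        match '/'
D S' Y' $    y / x $          output D → y
y S' Y' $    y / x $          match 'y'
S' Y' $      / x $            output S' → / D S'
/ D S' Y' $  / x $            match '/'
D S' Y' $    x $              output D → x
x S' Y' $    x $              match 'x'
S' Y' $      $                output S' → ε
Y' $         $                output Y' → ε
$            $                accept

The string is accepted.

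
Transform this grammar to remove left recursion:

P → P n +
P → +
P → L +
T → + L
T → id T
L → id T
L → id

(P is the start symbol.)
P is directly left-recursive. The standard transformation for
  A → A α₁ | ... | A α_m | β₁ | ... | β_n
is
  A  → β₁ A' | ... | β_n A'
  A' → α₁ A' | ... | α_m A' | ε

P → + becomes P → + P'
P → L + becomes P → L + P'
P → P n + becomes P' → n + P'
Add P' → ε

Productions for other non-terminals are unchanged:
  T → + L
  T → id T
  L → id T
  L → id

Resulting grammar:
P → + P'
P → L + P'
P' → n + P'
P' → ε
T → + L
T → id T
L → id T
L → id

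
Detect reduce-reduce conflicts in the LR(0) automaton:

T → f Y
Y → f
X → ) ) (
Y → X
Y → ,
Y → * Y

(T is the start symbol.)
A reduce-reduce conflict occurs when an LR(0) state has two complete items [A → α .] and [B → β .] — both call for a reduction, and with no lookahead the parser cannot choose between them.

Augment with T' → T and build the canonical LR(0) collection (I0 = CLOSURE({[T' → . T]}), then GOTO on every symbol after a dot until no new states appear). It has 12 states:
  I0: { [T → . f Y], [T' → . T] }  — shift
  I1: { [T' → T .] }  — accept
  I2: { [T → f . Y], [X → . ) ) (], [Y → . * Y], [Y → . ,], [Y → . X], [Y → . f] }  — shift
  I3: { [X → ) . ) (] }  — shift
  I4: { [X → . ) ) (], [Y → * . Y], [Y → . * Y], [Y → . ,], [Y → . X], [Y → . f] }  — shift
  I5: { [Y → , .] }  — reduce
  I6: { [Y → X .] }  — reduce
  I7: { [T → f Y .] }  — reduce
  I8: { [Y → f .] }  — reduce
  I9: { [Y → * Y .] }  — reduce
  I10: { [X → ) ) . (] }  — shift
  I11: { [X → ) ) ( .] }  — reduce

No state contains more than one complete item.

Answer: No reduce-reduce conflicts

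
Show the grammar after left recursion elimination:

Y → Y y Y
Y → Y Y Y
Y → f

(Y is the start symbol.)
Y → f Y'
Y' → y Y Y'
Y' → Y Y Y'
Y' → ε

Y is directly left-recursive. The standard transformation for
  A → A α₁ | ... | A α_m | β₁ | ... | β_n
is
  A  → β₁ A' | ... | β_n A'
  A' → α₁ A' | ... | α_m A' | ε

Y → f becomes Y → f Y'
Y → Y y Y becomes Y' → y Y Y'
Y → Y Y Y becomes Y' → Y Y Y'
Add Y' → ε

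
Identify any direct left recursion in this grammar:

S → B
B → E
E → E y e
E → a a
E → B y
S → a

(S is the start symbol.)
S → B: starts with B
B → E: starts with E
E → E y e: LEFT RECURSIVE (starts with E)
E → a a: starts with a
E → B y: starts with B
S → a: starts with a

The grammar has direct left recursion on: E.

Answer: Yes, E is left-recursive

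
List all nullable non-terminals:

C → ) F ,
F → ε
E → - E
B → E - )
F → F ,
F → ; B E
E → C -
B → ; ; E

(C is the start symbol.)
{ 'F' }

A non-terminal is nullable if it can derive ε (the empty string): either it has an ε-production, or it has a production whose right-hand side consists entirely of nullable non-terminals.

ε-productions: F → ε
So F is immediately nullable.
No further non-terminal can be added: every production for the remaining non-terminals contains a terminal or a non-nullable non-terminal.
Nullable = { 'F' }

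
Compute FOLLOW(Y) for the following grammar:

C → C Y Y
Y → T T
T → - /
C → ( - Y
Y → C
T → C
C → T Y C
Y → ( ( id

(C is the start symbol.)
{ $, '(', '-' }

In C → C Y Y: Y is followed by Y, add FIRST(Y) \ {ε} = { '(', '-' }
In C → C Y Y: Y is at the end, add FOLLOW(C)
In C → ( - Y: Y is at the end, add FOLLOW(C)
In C → T Y C: Y is followed by C, add FIRST(C) \ {ε} = { '(', '-' }

The FOLLOW sets referred to above (computed the same way, to a fixed point):
  FOLLOW(C) = { $, '(', '-' }

Taking the union: FOLLOW(Y) = { $, '(', '-' }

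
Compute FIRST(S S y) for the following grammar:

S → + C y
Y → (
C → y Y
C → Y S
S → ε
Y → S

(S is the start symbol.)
FIRST sets of the non-terminals involved (from the grammar, by fixed-point iteration):
  FIRST(S) = { '+', ε }

To compute FIRST(S S y), process the symbols left to right:
Symbol S is a non-terminal. Add FIRST(S) \ {ε} = { '+' }
S is nullable (ε ∈ FIRST(S)), continue to the next symbol.
Symbol S is a non-terminal. Add FIRST(S) \ {ε} = { '+' }
S is nullable (ε ∈ FIRST(S)), continue to the next symbol.
Symbol y is a terminal. Add 'y' and stop.
FIRST(S S y) = { '+', 'y' }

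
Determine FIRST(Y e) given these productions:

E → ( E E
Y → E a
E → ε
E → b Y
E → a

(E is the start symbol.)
{ '(', 'a', 'b' }

FIRST sets of the non-terminals involved (from the grammar, by fixed-point iteration):
  FIRST(Y) = { '(', 'a', 'b' }

To compute FIRST(Y e), process the symbols left to right:
Symbol Y is a non-terminal. Add FIRST(Y) \ {ε} = { '(', 'a', 'b' }
Y is not nullable (ε ∉ FIRST(Y)), so stop here.
FIRST(Y e) = { '(', 'a', 'b' }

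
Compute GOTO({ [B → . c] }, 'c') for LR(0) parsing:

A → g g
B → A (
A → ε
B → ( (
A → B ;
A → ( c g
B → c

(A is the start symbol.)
{ [B → c .] }

GOTO(I, 'c') = CLOSURE({ [A → αX.β] : [A → α.Xβ] ∈ I, X = 'c' })

Items with dot before 'c', with the dot advanced:
  [B → . c] → [B → c .]
Closure adds nothing (no advanced item has the dot before a non-terminal).

GOTO = { [B → c .] }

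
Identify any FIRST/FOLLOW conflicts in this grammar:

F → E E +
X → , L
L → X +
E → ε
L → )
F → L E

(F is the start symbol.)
No FIRST/FOLLOW conflicts.

A FIRST/FOLLOW conflict occurs when a non-terminal N has a nullable alternative N → β (β ⇒* ε) and another alternative N → α with FIRST(α) ∩ FOLLOW(N) ≠ ∅: on such a lookahead the parser cannot decide between expanding α and letting N vanish via β.

Nullable non-terminals: E.
E has a nullable alternative but only one production, so nothing to check.

F, L, X have no nullable alternative, so no FIRST/FOLLOW check is needed there.

No FIRST/FOLLOW conflicts found.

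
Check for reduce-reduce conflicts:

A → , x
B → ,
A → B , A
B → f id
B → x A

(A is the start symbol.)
No reduce-reduce conflicts

A reduce-reduce conflict occurs when an LR(0) state has two complete items [A → α .] and [B → β .] — both call for a reduction, and with no lookahead the parser cannot choose between them.

Augment with A' → A and build the canonical LR(0) collection (I0 = CLOSURE({[A' → . A]}), then GOTO on every symbol after a dot until no new states appear). It has 11 states:
  I0: { [A → . , x], [A → . B , A], [A' → . A], [B → . ,], [B → . f id], [B → . x A] }  — shift
  I1: { [A → , . x], [B → , .] }  — shift, reduce
  I2: { [A' → A .] }  — accept
  I3: { [A → B . , A] }  — shift
  I4: { [B → f . id] }  — shift
  I5: { [A → . , x], [A → . B , A], [B → . ,], [B → . f id], [B → . x A], [B → x . A] }  — shift
  I6: { [B → x A .] }  — reduce
  I7: { [B → f id .] }  — reduce
  I8: { [A → . , x], [A → . B , A], [A → B , . A], [B → . ,], [B → . f id], [B → . x A] }  — shift
  I9: { [A → B , A .] }  — reduce
  I10: { [A → , x .] }  — reduce

No state contains more than one complete item.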